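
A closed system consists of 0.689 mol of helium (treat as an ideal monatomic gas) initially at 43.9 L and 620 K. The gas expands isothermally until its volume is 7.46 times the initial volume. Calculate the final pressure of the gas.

10.8 kPa

P₁ = nRT₁/V₁ = 0.689×8.314×620/43.9 = 80.9 kPa.
Isothermal: T stays 620 K; PV = const ⇒ V₂ = 327 L, P₂ = 10.8 kPa.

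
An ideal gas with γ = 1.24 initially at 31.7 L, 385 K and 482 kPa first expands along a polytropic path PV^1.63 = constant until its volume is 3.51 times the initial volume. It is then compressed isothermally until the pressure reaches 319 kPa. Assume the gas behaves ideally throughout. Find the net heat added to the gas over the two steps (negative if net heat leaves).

-32900 J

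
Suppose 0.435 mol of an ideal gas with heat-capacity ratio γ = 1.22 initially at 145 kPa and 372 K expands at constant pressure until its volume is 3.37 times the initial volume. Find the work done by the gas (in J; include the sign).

3190 J

V₁ = nRT₁/P₁ = 0.435×8.314×372/145 = 9.28 L.
Isobaric: P stays 145 kPa; V/T = const ⇒ T₂ = 1250 K, V₂ = 31.3 L.
W = PΔV = 145×(31.3−9.28) kPa·L = 3190 J.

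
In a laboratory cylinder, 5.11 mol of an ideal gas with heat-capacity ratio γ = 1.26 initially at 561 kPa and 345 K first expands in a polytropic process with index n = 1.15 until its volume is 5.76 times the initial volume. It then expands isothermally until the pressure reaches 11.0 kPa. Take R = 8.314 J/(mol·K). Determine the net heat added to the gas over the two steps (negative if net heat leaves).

V₁ = nRT₁/P₁ = 5.11×8.314×345/561 = 26.1 L.
Step 1 — Polytropic n=1.15: T₂ = T₁(V₁/V₂)^(n−1) = 345×(0.174)^0.15 = 265 K; P₂ = P₁(V₁/V₂)^n = 74.9 kPa.
W = (P₁V₁−P₂V₂)/(n−1) = (561×26.1−74.9×150)/0.15 = 22600 J.
ΔU = nCvΔT = 5.11×32.0×(265−345) = -13000 J.
Q = ΔU + W = 9550 J.
State after step 1: P = 74.9 kPa, V = 150 L, T = 265 K.
Step 2 — Isothermal: T stays 265 K; PV = const ⇒ V₂ = 1020 L, P₂ = 11.0 kPa.
ΔU = 0 (ideal gas, T constant).
W = nRT ln(V₂/V₁) = 5.11×8.314×265×ln(6.81) = 21600 J.
Q = ΔU + W = 21600 J.
Net over both steps: W = 44200 J, Q = 31200 J, ΔU = -13000 J.

31200 J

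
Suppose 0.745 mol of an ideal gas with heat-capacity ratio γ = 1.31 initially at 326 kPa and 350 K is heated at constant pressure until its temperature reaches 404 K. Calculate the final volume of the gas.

7.68 L

V₁ = nRT₁/P₁ = 0.745×8.314×350/326 = 6.65 L.
Isobaric: P stays 326 kPa; V/T = const ⇒ T₂ = 404 K, V₂ = 7.68 L.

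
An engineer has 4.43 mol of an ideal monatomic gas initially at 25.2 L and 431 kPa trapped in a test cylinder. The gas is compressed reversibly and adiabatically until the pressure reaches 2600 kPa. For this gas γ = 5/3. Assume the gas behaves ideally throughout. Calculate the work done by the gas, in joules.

-17100 J

T₁ = P₁V₁/(nR) = 431×25.2/(4.43×8.314) = 295 K.
Adiabatic: T₂/T₁ = (P₂/P₁)^((γ−1)/γ) ⇒ T₂ = 295×(6.03)^0.400 = 605 K; V₂ = 8.57 L.
ΔU = nCvΔT = 4.43×12.5×(605−295) = 17100 J.
Q = 0 for an adiabatic process, so W = −ΔU = -17100 J.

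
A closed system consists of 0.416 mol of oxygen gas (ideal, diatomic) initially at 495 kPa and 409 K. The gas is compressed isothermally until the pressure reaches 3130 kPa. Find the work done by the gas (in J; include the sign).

-2610 J

V₁ = nRT₁/P₁ = 0.416×8.314×409/495 = 2.86 L.
Isothermal: T stays 409 K; PV = const ⇒ V₂ = 0.452 L, P₂ = 3130 kPa.
W = nRT ln(V₂/V₁) = 0.416×8.314×409×ln(0.158) = -2610 J.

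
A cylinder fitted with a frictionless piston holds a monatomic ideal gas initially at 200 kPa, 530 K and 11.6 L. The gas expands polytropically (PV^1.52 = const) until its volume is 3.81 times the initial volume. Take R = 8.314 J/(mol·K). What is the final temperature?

264 K

Polytropic n=1.52: T₂ = T₁(V₁/V₂)^(n−1) = 530×(0.262)^0.52 = 264 K; P₂ = P₁(V₁/V₂)^n = 26.2 kPa.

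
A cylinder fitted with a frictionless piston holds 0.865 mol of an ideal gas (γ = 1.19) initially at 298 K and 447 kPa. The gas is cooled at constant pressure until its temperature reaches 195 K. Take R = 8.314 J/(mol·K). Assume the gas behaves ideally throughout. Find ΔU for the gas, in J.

V₁ = nRT₁/P₁ = 0.865×8.314×298/447 = 4.79 L.
Isobaric: P stays 447 kPa; V/T = const ⇒ T₂ = 195 K, V₂ = 3.14 L.
For an ideal gas ΔU = nCvΔT with Cv = R/(γ−1) = 43.8 J/(mol·K).
ΔU = 0.865×43.8×(195−298) = -3900 J.

-3900 J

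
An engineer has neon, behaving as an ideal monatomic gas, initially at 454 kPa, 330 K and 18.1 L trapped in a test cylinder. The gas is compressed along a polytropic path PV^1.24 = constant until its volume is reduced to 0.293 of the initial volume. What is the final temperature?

443 K

Polytropic n=1.24: T₂ = T₁(V₁/V₂)^(n−1) = 330×(3.41)^0.24 = 443 K; P₂ = P₁(V₁/V₂)^n = 2080 kPa.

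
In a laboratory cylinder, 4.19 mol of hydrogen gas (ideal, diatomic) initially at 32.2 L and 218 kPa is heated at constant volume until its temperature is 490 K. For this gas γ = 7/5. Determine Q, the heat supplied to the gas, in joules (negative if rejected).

T₁ = P₁V₁/(nR) = 218×32.2/(4.19×8.314) = 202 K.
Isochoric: V stays 32.2 L; P/T = const ⇒ T₂ = 490 K, P₂ = 530 kPa.
W = 0 (no volume change).
ΔU = nCvΔT = 4.19×20.8×(490−202) = 25100 J.
Q = ΔU = 25100 J.

25100 J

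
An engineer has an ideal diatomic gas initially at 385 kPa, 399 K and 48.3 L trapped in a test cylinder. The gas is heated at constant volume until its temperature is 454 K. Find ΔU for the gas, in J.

6410 J

n = P₁V₁/(RT₁) = 385×48.3/(8.314×399) = 5.61 mol.
Isochoric: V stays 48.3 L; P/T = const ⇒ T₂ = 454 K, P₂ = 438 kPa.
For an ideal gas ΔU = nCvΔT with Cv = (5/2)R = 20.8 J/(mol·K).
ΔU = 5.61×20.8×(454−399) = 6410 J.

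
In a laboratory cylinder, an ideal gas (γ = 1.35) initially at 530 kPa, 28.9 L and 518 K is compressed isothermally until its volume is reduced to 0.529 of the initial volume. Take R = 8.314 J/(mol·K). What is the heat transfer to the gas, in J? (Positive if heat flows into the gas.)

n = P₁V₁/(RT₁) = 530×28.9/(8.314×518) = 3.56 mol.
Isothermal: T stays 518 K; PV = const ⇒ V₂ = 15.3 L, P₂ = 1000 kPa.
ΔU = 0 (ideal gas, T constant).
W = nRT ln(V₂/V₁) = 3.56×8.314×518×ln(0.529) = -9750 J.
Q = ΔU + W = -9750 J.

-9750 J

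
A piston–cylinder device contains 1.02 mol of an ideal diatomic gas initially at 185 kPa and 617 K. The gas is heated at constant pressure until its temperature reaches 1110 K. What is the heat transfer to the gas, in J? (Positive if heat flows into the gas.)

14600 J

V₁ = nRT₁/P₁ = 1.02×8.314×617/185 = 28.3 L.
Isobaric: P stays 185 kPa; V/T = const ⇒ T₂ = 1110 K, V₂ = 50.9 L.
W = PΔV = 185×(50.9−28.3) kPa·L = 4180 J.
ΔU = nCvΔT = 1.02×20.8×(1110−617) = 10500 J.
Q = ΔU + W = nCpΔT = 14600 J.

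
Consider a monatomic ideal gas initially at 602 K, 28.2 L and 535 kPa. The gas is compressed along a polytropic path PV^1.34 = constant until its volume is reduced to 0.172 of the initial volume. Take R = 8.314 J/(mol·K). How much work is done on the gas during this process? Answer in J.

n = P₁V₁/(RT₁) = 535×28.2/(8.314×602) = 3.01 mol.
Polytropic n=1.34: T₂ = T₁(V₁/V₂)^(n−1) = 602×(5.81)^0.34 = 1100 K; P₂ = P₁(V₁/V₂)^n = 5660 kPa.
W = (P₁V₁−P₂V₂)/(n−1) = (535×28.2−5660×4.85)/0.34 = -36400 J.
Work done on the gas = −W_by = 36400 J.

36400 J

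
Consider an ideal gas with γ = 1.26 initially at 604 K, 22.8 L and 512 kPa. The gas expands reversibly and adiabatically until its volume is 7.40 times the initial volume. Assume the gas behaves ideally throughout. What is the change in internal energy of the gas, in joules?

n = P₁V₁/(RT₁) = 512×22.8/(8.314×604) = 2.32 mol.
Adiabatic: TV^(γ−1) = const ⇒ T₂ = 604×(0.135)^0.260 = 359 K; PV^γ = const ⇒ P₂ = 41.1 kPa.
For an ideal gas ΔU = nCvΔT with Cv = R/(γ−1) = 32.0 J/(mol·K).
ΔU = 2.32×32.0×(359−604) = -18200 J.

-18200 J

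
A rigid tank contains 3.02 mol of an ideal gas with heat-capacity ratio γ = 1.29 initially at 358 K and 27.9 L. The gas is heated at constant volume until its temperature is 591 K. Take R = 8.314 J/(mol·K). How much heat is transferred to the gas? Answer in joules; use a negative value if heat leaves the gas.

20200 J

P₁ = nRT₁/V₁ = 3.02×8.314×358/27.9 = 322 kPa.
Isochoric: V stays 27.9 L; P/T = const ⇒ T₂ = 591 K, P₂ = 532 kPa.
W = 0 (no volume change).
ΔU = nCvΔT = 3.02×28.7×(591−358) = 20200 J.
Q = ΔU = 20200 J.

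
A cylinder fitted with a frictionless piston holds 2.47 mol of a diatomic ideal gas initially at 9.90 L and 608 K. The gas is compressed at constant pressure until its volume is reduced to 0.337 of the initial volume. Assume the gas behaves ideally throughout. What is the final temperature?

P₁ = nRT₁/V₁ = 2.47×8.314×608/9.90 = 1260 kPa.
Isobaric: P stays 1260 kPa; V/T = const ⇒ T₂ = 205 K, V₂ = 3.34 L.

205 K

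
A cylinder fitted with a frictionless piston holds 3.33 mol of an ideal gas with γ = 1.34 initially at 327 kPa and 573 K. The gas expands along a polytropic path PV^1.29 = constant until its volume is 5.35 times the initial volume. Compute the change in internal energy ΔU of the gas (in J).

-18000 J

V₁ = nRT₁/P₁ = 3.33×8.314×573/327 = 48.5 L.
Polytropic n=1.29: T₂ = T₁(V₁/V₂)^(n−1) = 573×(0.187)^0.29 = 352 K; P₂ = P₁(V₁/V₂)^n = 37.6 kPa.
For an ideal gas ΔU = nCvΔT with Cv = R/(γ−1) = 24.5 J/(mol·K).
ΔU = 3.33×24.5×(352−573) = -18000 J.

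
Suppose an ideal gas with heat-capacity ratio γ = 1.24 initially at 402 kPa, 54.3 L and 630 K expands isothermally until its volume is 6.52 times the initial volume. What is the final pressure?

Isothermal: T stays 630 K; PV = const ⇒ V₂ = 354 L, P₂ = 61.7 kPa.

61.7 kPa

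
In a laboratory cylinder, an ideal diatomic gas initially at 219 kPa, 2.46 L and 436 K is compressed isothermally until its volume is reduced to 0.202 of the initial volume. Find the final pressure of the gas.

1080 kPa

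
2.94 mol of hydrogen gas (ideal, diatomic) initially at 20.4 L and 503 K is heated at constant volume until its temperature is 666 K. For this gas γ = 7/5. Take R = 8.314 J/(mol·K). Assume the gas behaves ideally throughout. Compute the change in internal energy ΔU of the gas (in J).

P₁ = nRT₁/V₁ = 2.94×8.314×503/20.4 = 603 kPa.
Isochoric: V stays 20.4 L; P/T = const ⇒ T₂ = 666 K, P₂ = 798 kPa.
For an ideal gas ΔU = nCvΔT with Cv = (5/2)R = 20.8 J/(mol·K).
ΔU = 2.94×20.8×(666−503) = 9960 J.

9960 J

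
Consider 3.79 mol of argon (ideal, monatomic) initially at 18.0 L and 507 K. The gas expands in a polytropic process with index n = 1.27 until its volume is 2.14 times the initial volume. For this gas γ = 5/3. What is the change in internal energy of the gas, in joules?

P₁ = nRT₁/V₁ = 3.79×8.314×507/18.0 = 888 kPa.
Polytropic n=1.27: T₂ = T₁(V₁/V₂)^(n−1) = 507×(0.467)^0.27 = 413 K; P₂ = P₁(V₁/V₂)^n = 338 kPa.
For an ideal gas ΔU = nCvΔT with Cv = (3/2)R = 12.5 J/(mol·K).
ΔU = 3.79×12.5×(413−507) = -4450 J.

-4450 J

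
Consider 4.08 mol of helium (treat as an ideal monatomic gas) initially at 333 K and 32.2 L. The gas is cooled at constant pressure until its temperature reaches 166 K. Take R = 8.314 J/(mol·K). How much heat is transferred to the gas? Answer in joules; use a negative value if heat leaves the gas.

-14200 J

P₁ = nRT₁/V₁ = 4.08×8.314×333/32.2 = 351 kPa.
Isobaric: P stays 351 kPa; V/T = const ⇒ T₂ = 166 K, V₂ = 16.1 L.
W = PΔV = 351×(16.1−32.2) kPa·L = -5660 J.
ΔU = nCvΔT = 4.08×12.5×(166−333) = -8500 J.
Q = ΔU + W = nCpΔT = -14200 J.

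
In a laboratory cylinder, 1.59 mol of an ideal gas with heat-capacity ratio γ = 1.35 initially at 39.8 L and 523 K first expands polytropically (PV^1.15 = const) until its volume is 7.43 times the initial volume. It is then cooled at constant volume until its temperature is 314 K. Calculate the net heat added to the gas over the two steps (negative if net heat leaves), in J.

P₁ = nRT₁/V₁ = 1.59×8.314×523/39.8 = 174 kPa.
Step 1 — Polytropic n=1.15: T₂ = T₁(V₁/V₂)^(n−1) = 523×(0.135)^0.15 = 387 K; P₂ = P₁(V₁/V₂)^n = 17.3 kPa.
W = (P₁V₁−P₂V₂)/(n−1) = (174×39.8−17.3×296)/0.15 = 12000 J.
ΔU = nCvΔT = 1.59×23.8×(387−523) = -5130 J.
Q = ΔU + W = 6840 J.
State after step 1: P = 17.3 kPa, V = 296 L, T = 387 K.
Step 2 — Isochoric: V stays 296 L; P/T = const ⇒ T₂ = 314 K, P₂ = 14.0 kPa.
W = 0 (no volume change).
ΔU = nCvΔT = 1.59×23.8×(314−387) = -2760 J.
Q = ΔU = -2760 J.
Net over both steps: W = 12000 J, Q = 4080 J, ΔU = -7890 J.

4080 J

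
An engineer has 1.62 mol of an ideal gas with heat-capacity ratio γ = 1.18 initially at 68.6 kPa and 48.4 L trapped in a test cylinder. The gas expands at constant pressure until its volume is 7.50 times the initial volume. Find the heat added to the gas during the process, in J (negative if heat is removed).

141000 J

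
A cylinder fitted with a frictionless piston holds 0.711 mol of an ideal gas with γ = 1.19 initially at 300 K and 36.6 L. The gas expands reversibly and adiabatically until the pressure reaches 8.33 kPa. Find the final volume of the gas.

P₁ = nRT₁/V₁ = 0.711×8.314×300/36.6 = 48.5 kPa.
Adiabatic: T₂/T₁ = (P₂/P₁)^((γ−1)/γ) ⇒ T₂ = 300×(0.172)^0.160 = 226 K; V₂ = 161 L.

161 L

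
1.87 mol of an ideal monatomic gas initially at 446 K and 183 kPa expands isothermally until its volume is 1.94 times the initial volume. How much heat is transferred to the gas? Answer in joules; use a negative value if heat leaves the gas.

V₁ = nRT₁/P₁ = 1.87×8.314×446/183 = 37.9 L.
Isothermal: T stays 446 K; PV = const ⇒ V₂ = 73.5 L, P₂ = 94.3 kPa.
ΔU = 0 (ideal gas, T constant).
W = nRT ln(V₂/V₁) = 1.87×8.314×446×ln(1.94) = 4600 J.
Q = ΔU + W = 4600 J.

4600 J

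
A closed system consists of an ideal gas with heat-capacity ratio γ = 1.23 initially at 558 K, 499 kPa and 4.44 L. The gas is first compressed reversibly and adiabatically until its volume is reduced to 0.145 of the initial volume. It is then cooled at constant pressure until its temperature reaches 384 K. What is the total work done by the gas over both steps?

-7320 J

n = P₁V₁/(RT₁) = 499×4.44/(8.314×558) = 0.478 mol.
Step 1 — Adiabatic: TV^(γ−1) = const ⇒ T₂ = 558×(6.90)^0.230 = 870 K; PV^γ = const ⇒ P₂ = 5370 kPa.
ΔU = nCvΔT = 0.478×36.1×(870−558) = 5390 J.
Q = 0 for an adiabatic process, so W = −ΔU = -5390 J.
State after step 1: P = 5370 kPa, V = 0.644 L, T = 870 K.
Step 2 — Isobaric: P stays 5370 kPa; V/T = const ⇒ T₂ = 384 K, V₂ = 0.284 L.
W = PΔV = 5370×(0.284−0.644) kPa·L = -1930 J.
ΔU = nCvΔT = 0.478×36.1×(384−870) = -8390 J.
Q = ΔU + W = nCpΔT = -10300 J.
Net over both steps: W = -7320 J, Q = -10300 J, ΔU = -3000 J.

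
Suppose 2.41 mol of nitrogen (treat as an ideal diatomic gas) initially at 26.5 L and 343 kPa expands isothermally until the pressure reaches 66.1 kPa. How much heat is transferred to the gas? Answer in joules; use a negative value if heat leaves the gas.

15000 J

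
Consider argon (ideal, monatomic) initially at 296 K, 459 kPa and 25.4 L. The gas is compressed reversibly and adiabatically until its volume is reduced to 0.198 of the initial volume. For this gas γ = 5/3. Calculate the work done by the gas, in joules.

n = P₁V₁/(RT₁) = 459×25.4/(8.314×296) = 4.74 mol.
Adiabatic: TV^(γ−1) = const ⇒ T₂ = 296×(5.05)^0.667 = 871 K; PV^γ = const ⇒ P₂ = 6820 kPa.
ΔU = nCvΔT = 4.74×12.5×(871−296) = 34000 J.
Q = 0 for an adiabatic process, so W = −ΔU = -34000 J.

-34000 J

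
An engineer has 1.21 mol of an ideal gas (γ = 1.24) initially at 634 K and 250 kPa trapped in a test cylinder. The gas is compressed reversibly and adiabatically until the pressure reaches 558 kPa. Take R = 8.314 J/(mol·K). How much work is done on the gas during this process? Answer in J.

V₁ = nRT₁/P₁ = 1.21×8.314×634/250 = 25.5 L.
Adiabatic: T₂/T₁ = (P₂/P₁)^((γ−1)/γ) ⇒ T₂ = 634×(2.23)^0.194 = 741 K; V₂ = 13.4 L.
ΔU = nCvΔT = 1.21×34.6×(741−634) = 4470 J.
Q = 0 for an adiabatic process, so W = −ΔU = -4470 J.
Work done on the gas = −W_by = 4470 J.

4470 J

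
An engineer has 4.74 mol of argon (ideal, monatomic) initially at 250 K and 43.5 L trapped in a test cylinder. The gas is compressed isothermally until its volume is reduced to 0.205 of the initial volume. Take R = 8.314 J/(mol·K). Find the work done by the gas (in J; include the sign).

-15600 J

P₁ = nRT₁/V₁ = 4.74×8.314×250/43.5 = 226 kPa.
Isothermal: T stays 250 K; PV = const ⇒ V₂ = 8.92 L, P₂ = 1100 kPa.
W = nRT ln(V₂/V₁) = 4.74×8.314×250×ln(0.205) = -15600 J.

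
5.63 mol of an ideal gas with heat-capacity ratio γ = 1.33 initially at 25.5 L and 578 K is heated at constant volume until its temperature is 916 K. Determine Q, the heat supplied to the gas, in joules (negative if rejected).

P₁ = nRT₁/V₁ = 5.63×8.314×578/25.5 = 1060 kPa.
Isochoric: V stays 25.5 L; P/T = const ⇒ T₂ = 916 K, P₂ = 1680 kPa.
W = 0 (no volume change).
ΔU = nCvΔT = 5.63×25.2×(916−578) = 47900 J.
Q = ΔU = 47900 J.

47900 J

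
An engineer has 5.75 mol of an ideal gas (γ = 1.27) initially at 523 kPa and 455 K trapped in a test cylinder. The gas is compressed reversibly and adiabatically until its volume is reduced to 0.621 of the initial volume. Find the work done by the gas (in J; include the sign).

V₁ = nRT₁/P₁ = 5.75×8.314×455/523 = 41.6 L.
Adiabatic: TV^(γ−1) = const ⇒ T₂ = 455×(1.61)^0.270 = 517 K; PV^γ = const ⇒ P₂ = 958 kPa.
ΔU = nCvΔT = 5.75×30.8×(517−455) = 11100 J.
Q = 0 for an adiabatic process, so W = −ΔU = -11100 J.

-11100 J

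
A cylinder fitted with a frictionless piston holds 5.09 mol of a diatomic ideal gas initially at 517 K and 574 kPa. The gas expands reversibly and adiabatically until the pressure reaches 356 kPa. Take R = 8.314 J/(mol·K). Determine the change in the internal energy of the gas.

-6980 J

V₁ = nRT₁/P₁ = 5.09×8.314×517/574 = 38.1 L.
Adiabatic: T₂/T₁ = (P₂/P₁)^((γ−1)/γ) ⇒ T₂ = 517×(0.620)^0.286 = 451 K; V₂ = 53.6 L.
For an ideal gas ΔU = nCvΔT with Cv = (5/2)R = 20.8 J/(mol·K).
ΔU = 5.09×20.8×(451−517) = -6980 J.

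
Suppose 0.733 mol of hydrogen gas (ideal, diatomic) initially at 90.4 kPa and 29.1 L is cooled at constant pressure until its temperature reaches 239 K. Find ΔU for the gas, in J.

T₁ = P₁V₁/(nR) = 90.4×29.1/(0.733×8.314) = 432 K.
Isobaric: P stays 90.4 kPa; V/T = const ⇒ T₂ = 239 K, V₂ = 16.1 L.
For an ideal gas ΔU = nCvΔT with Cv = (5/2)R = 20.8 J/(mol·K).
ΔU = 0.733×20.8×(239−432) = -2940 J.

-2940 J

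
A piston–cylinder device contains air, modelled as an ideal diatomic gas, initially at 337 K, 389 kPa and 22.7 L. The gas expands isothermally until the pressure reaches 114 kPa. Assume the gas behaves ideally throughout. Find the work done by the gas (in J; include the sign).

n = P₁V₁/(RT₁) = 389×22.7/(8.314×337) = 3.15 mol.
Isothermal: T stays 337 K; PV = const ⇒ V₂ = 77.5 L, P₂ = 114 kPa.
W = nRT ln(V₂/V₁) = 3.15×8.314×337×ln(3.41) = 10800 J.

10800 J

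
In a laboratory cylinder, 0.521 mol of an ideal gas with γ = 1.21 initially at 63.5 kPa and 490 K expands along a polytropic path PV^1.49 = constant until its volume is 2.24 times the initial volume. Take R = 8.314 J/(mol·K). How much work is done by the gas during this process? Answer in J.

V₁ = nRT₁/P₁ = 0.521×8.314×490/63.5 = 33.4 L.
Polytropic n=1.49: T₂ = T₁(V₁/V₂)^(n−1) = 490×(0.446)^0.49 = 330 K; P₂ = P₁(V₁/V₂)^n = 19.1 kPa.
W = (P₁V₁−P₂V₂)/(n−1) = (63.5×33.4−19.1×74.9)/0.49 = 1410 J.

1410 J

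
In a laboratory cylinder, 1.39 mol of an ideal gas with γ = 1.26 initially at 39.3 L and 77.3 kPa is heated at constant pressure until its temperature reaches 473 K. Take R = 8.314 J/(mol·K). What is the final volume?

T₁ = P₁V₁/(nR) = 77.3×39.3/(1.39×8.314) = 263 K.
Isobaric: P stays 77.3 kPa; V/T = const ⇒ T₂ = 473 K, V₂ = 70.7 L.

70.7 L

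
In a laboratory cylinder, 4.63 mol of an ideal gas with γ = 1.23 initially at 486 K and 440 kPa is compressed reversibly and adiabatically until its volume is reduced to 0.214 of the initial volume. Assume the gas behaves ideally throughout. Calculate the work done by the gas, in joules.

V₁ = nRT₁/P₁ = 4.63×8.314×486/440 = 42.5 L.
Adiabatic: TV^(γ−1) = const ⇒ T₂ = 486×(4.67)^0.230 = 693 K; PV^γ = const ⇒ P₂ = 2930 kPa.
ΔU = nCvΔT = 4.63×36.1×(693−486) = 34600 J.
Q = 0 for an adiabatic process, so W = −ΔU = -34600 J.

-34600 J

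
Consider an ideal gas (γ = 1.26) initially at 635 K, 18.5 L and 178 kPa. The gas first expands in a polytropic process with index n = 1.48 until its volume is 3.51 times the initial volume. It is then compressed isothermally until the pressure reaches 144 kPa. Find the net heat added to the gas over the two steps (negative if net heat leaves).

-5600 J

n = P₁V₁/(RT₁) = 178×18.5/(8.314×635) = 0.624 mol.
Step 1 — Polytropic n=1.48: T₂ = T₁(V₁/V₂)^(n−1) = 635×(0.285)^0.48 = 348 K; P₂ = P₁(V₁/V₂)^n = 27.8 kPa.
W = (P₁V₁−P₂V₂)/(n−1) = (178×18.5−27.8×64.9)/0.48 = 3110 J.
ΔU = nCvΔT = 0.624×32.0×(348−635) = -5730 J.
Q = ΔU + W = -2630 J.
State after step 1: P = 27.8 kPa, V = 64.9 L, T = 348 K.
Step 2 — Isothermal: T stays 348 K; PV = const ⇒ V₂ = 12.5 L, P₂ = 144 kPa.
ΔU = 0 (ideal gas, T constant).
W = nRT ln(V₂/V₁) = 0.624×8.314×348×ln(0.193) = -2970 J.
Q = ΔU + W = -2970 J.
Net over both steps: W = 138 J, Q = -5600 J, ΔU = -5730 J.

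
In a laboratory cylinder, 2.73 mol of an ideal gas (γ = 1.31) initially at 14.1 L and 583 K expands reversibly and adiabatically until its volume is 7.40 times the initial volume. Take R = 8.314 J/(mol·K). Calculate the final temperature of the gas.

313 K

P₁ = nRT₁/V₁ = 2.73×8.314×583/14.1 = 938 kPa.
Adiabatic: TV^(γ−1) = const ⇒ T₂ = 583×(0.135)^0.310 = 313 K; PV^γ = const ⇒ P₂ = 68.2 kPa.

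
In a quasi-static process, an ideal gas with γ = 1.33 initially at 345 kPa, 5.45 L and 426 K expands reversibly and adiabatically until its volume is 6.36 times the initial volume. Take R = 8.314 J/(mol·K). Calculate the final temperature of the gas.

Adiabatic: TV^(γ−1) = const ⇒ T₂ = 426×(0.157)^0.330 = 231 K; PV^γ = const ⇒ P₂ = 29.5 kPa.

231 K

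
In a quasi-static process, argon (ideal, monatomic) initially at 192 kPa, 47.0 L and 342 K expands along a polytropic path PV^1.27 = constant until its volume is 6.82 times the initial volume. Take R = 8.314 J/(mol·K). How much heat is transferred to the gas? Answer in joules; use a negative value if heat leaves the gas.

n = P₁V₁/(RT₁) = 192×47.0/(8.314×342) = 3.17 mol.
Polytropic n=1.27: T₂ = T₁(V₁/V₂)^(n−1) = 342×(0.147)^0.27 = 204 K; P₂ = P₁(V₁/V₂)^n = 16.8 kPa.
W = (P₁V₁−P₂V₂)/(n−1) = (192×47.0−16.8×321)/0.27 = 13500 J.
ΔU = nCvΔT = 3.17×12.5×(204−342) = -5480 J.
Q = ΔU + W = 8040 J.

8040 J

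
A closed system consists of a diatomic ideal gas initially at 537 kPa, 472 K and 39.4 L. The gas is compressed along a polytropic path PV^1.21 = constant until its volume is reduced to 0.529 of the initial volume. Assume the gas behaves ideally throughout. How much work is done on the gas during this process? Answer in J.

14400 J

n = P₁V₁/(RT₁) = 537×39.4/(8.314×472) = 5.39 mol.
Polytropic n=1.21: T₂ = T₁(V₁/V₂)^(n−1) = 472×(1.89)^0.21 = 540 K; P₂ = P₁(V₁/V₂)^n = 1160 kPa.
W = (P₁V₁−P₂V₂)/(n−1) = (537×39.4−1160×20.8)/0.21 = -14400 J.
Work done on the gas = −W_by = 14400 J.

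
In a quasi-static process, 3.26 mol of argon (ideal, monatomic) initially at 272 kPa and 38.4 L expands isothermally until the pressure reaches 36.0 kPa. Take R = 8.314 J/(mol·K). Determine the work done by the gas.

21100 J

T₁ = P₁V₁/(nR) = 272×38.4/(3.26×8.314) = 385 K.
Isothermal: T stays 385 K; PV = const ⇒ V₂ = 290 L, P₂ = 36.0 kPa.
W = nRT ln(V₂/V₁) = 3.26×8.314×385×ln(7.56) = 21100 J.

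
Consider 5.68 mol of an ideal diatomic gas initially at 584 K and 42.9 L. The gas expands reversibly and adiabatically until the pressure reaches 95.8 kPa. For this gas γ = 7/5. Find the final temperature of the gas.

339 K

P₁ = nRT₁/V₁ = 5.68×8.314×584/42.9 = 643 kPa.
Adiabatic: T₂/T₁ = (P₂/P₁)^((γ−1)/γ) ⇒ T₂ = 584×(0.149)^0.286 = 339 K; V₂ = 167 L.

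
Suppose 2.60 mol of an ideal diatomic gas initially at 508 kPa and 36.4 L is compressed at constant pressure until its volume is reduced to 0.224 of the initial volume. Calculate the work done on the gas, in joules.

14300 J

T₁ = P₁V₁/(nR) = 508×36.4/(2.60×8.314) = 855 K.
Isobaric: P stays 508 kPa; V/T = const ⇒ T₂ = 192 K, V₂ = 8.15 L.
W = PΔV = 508×(8.15−36.4) kPa·L = -14300 J.
Work done on the gas = −W_by = 14300 J.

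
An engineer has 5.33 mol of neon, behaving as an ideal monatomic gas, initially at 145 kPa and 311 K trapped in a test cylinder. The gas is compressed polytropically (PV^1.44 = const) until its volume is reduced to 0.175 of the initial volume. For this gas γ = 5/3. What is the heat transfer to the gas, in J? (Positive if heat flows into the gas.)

V₁ = nRT₁/P₁ = 5.33×8.314×311/145 = 95.0 L.
Polytropic n=1.44: T₂ = T₁(V₁/V₂)^(n−1) = 311×(5.71)^0.44 = 670 K; P₂ = P₁(V₁/V₂)^n = 1780 kPa.
W = (P₁V₁−P₂V₂)/(n−1) = (145×95.0−1780×16.6)/0.44 = -36100 J.
ΔU = nCvΔT = 5.33×12.5×(670−311) = 23800 J.
Q = ΔU + W = -12300 J.

-12300 J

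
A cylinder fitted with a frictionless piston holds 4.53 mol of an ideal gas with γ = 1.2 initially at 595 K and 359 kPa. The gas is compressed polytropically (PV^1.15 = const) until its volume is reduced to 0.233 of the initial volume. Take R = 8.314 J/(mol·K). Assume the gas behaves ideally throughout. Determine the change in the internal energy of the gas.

27400 J

V₁ = nRT₁/P₁ = 4.53×8.314×595/359 = 62.4 L.
Polytropic n=1.15: T₂ = T₁(V₁/V₂)^(n−1) = 595×(4.29)^0.15 = 740 K; P₂ = P₁(V₁/V₂)^n = 1920 kPa.
For an ideal gas ΔU = nCvΔT with Cv = R/(γ−1) = 41.6 J/(mol·K).
ΔU = 4.53×41.6×(740−595) = 27400 J.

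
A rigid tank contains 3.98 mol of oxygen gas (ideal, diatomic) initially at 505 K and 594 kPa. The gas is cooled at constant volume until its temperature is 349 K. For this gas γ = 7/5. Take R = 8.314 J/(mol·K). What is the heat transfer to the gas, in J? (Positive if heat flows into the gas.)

V₁ = nRT₁/P₁ = 3.98×8.314×505/594 = 28.1 L.
Isochoric: V stays 28.1 L; P/T = const ⇒ T₂ = 349 K, P₂ = 411 kPa.
W = 0 (no volume change).
ΔU = nCvΔT = 3.98×20.8×(349−505) = -12900 J.
Q = ΔU = -12900 J.

-12900 J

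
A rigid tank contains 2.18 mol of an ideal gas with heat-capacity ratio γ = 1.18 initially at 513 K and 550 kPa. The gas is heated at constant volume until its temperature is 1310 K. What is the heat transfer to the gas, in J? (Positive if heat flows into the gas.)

V₁ = nRT₁/P₁ = 2.18×8.314×513/550 = 16.9 L.
Isochoric: V stays 16.9 L; P/T = const ⇒ T₂ = 1310 K, P₂ = 1400 kPa.
W = 0 (no volume change).
ΔU = nCvΔT = 2.18×46.2×(1310−513) = 80300 J.
Q = ΔU = 80300 J.

80300 J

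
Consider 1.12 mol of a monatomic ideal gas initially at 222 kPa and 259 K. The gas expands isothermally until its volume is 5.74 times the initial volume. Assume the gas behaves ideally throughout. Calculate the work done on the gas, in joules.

-4210 J

V₁ = nRT₁/P₁ = 1.12×8.314×259/222 = 10.9 L.
Isothermal: T stays 259 K; PV = const ⇒ V₂ = 62.4 L, P₂ = 38.7 kPa.
W = nRT ln(V₂/V₁) = 1.12×8.314×259×ln(5.74) = 4210 J.
Work done on the gas = −W_by = -4210 J.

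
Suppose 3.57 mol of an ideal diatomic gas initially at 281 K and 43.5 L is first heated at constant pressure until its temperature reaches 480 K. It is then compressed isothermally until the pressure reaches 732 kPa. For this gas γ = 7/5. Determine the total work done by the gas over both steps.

-13200 J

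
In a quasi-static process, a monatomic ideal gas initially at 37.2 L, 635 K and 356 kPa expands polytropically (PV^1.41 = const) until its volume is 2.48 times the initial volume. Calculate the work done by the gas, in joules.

n = P₁V₁/(RT₁) = 356×37.2/(8.314×635) = 2.51 mol.
Polytropic n=1.41: T₂ = T₁(V₁/V₂)^(n−1) = 635×(0.403)^0.41 = 438 K; P₂ = P₁(V₁/V₂)^n = 98.9 kPa.
W = (P₁V₁−P₂V₂)/(n−1) = (356×37.2−98.9×92.3)/0.41 = 10000 J.

10000 J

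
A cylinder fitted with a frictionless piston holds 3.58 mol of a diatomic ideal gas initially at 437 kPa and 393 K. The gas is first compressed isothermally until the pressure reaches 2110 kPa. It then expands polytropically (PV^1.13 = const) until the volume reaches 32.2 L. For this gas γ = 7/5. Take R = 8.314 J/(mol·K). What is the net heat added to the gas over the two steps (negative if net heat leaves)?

-6000 J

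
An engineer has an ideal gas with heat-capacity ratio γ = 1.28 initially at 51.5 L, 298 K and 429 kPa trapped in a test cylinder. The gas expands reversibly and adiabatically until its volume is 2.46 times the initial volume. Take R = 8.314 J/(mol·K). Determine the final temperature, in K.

Adiabatic: TV^(γ−1) = const ⇒ T₂ = 298×(0.407)^0.280 = 232 K; PV^γ = const ⇒ P₂ = 136 kPa.

232 K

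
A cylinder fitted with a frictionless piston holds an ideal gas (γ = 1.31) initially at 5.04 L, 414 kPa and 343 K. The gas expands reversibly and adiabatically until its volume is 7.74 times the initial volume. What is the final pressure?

Adiabatic: TV^(γ−1) = const ⇒ T₂ = 343×(0.129)^0.310 = 182 K; PV^γ = const ⇒ P₂ = 28.4 kPa.

28.4 kPa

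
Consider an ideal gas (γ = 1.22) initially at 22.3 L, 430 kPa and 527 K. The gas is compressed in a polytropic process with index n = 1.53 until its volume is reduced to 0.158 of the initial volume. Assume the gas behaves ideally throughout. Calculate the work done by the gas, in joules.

-30000 J

n = P₁V₁/(RT₁) = 430×22.3/(8.314×527) = 2.19 mol.
Polytropic n=1.53: T₂ = T₁(V₁/V₂)^(n−1) = 527×(6.33)^0.53 = 1400 K; P₂ = P₁(V₁/V₂)^n = 7240 kPa.
W = (P₁V₁−P₂V₂)/(n−1) = (430×22.3−7240×3.52)/0.53 = -30000 J.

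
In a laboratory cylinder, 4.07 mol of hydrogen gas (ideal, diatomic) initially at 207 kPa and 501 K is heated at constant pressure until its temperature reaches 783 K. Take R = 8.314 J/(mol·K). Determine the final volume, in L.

128 L

V₁ = nRT₁/P₁ = 4.07×8.314×501/207 = 81.9 L.
Isobaric: P stays 207 kPa; V/T = const ⇒ T₂ = 783 K, V₂ = 128 L.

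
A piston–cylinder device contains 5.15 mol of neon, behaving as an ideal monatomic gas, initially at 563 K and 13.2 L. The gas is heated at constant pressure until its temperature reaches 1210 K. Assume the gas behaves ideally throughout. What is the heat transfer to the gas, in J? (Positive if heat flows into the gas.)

69300 J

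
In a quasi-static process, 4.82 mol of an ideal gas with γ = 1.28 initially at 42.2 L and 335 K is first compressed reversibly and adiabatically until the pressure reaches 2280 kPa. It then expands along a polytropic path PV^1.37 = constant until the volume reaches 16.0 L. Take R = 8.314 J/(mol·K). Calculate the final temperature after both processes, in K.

P₁ = nRT₁/V₁ = 4.82×8.314×335/42.2 = 318 kPa.
Step 1 — Adiabatic: T₂/T₁ = (P₂/P₁)^((γ−1)/γ) ⇒ T₂ = 335×(7.17)^0.219 = 515 K; V₂ = 9.06 L.
ΔU = nCvΔT = 4.82×29.7×(515−335) = 25800 J.
Q = 0 for an adiabatic process, so W = −ΔU = -25800 J.
State after step 1: P = 2280 kPa, V = 9.06 L, T = 515 K.
Step 2 — Polytropic n=1.37: T₂ = T₁(V₁/V₂)^(n−1) = 515×(0.566)^0.37 = 418 K; P₂ = P₁(V₁/V₂)^n = 1050 kPa.
W = (P₁V₁−P₂V₂)/(n−1) = (2280×9.06−1050×16.0)/0.37 = 10600 J.
ΔU = nCvΔT = 4.82×29.7×(418−515) = -14000 J.
Q = ΔU + W = -3410 J.
Net over both steps: W = -15200 J, Q = -3410 J, ΔU = 11800 J.

418 K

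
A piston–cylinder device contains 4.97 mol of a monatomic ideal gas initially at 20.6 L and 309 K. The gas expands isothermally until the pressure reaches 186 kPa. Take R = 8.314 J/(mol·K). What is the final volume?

P₁ = nRT₁/V₁ = 4.97×8.314×309/20.6 = 620 kPa.
Isothermal: T stays 309 K; PV = const ⇒ V₂ = 68.6 L, P₂ = 186 kPa.

68.6 L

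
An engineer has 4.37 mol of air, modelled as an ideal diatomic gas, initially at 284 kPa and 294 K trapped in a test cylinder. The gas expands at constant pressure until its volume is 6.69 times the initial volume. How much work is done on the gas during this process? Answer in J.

-60800 J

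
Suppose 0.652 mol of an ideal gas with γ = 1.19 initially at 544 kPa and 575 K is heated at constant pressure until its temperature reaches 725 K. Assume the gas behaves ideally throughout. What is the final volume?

V₁ = nRT₁/P₁ = 0.652×8.314×575/544 = 5.73 L.
Isobaric: P stays 544 kPa; V/T = const ⇒ T₂ = 725 K, V₂ = 7.22 L.

7.22 L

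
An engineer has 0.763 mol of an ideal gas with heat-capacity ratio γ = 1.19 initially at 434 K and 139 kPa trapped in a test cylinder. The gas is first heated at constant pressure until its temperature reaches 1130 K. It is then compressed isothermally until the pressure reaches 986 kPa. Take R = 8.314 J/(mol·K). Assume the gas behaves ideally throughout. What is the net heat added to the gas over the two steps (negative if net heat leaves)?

13600 J

V₁ = nRT₁/P₁ = 0.763×8.314×434/139 = 19.8 L.
Step 1 — Isobaric: P stays 139 kPa; V/T = const ⇒ T₂ = 1130 K, V₂ = 51.6 L.
W = PΔV = 139×(51.6−19.8) kPa·L = 4420 J.
ΔU = nCvΔT = 0.763×43.8×(1130−434) = 23200 J.
Q = ΔU + W = nCpΔT = 27700 J.
State after step 1: P = 139 kPa, V = 51.6 L, T = 1130 K.
Step 2 — Isothermal: T stays 1130 K; PV = const ⇒ V₂ = 7.27 L, P₂ = 986 kPa.
ΔU = 0 (ideal gas, T constant).
W = nRT ln(V₂/V₁) = 0.763×8.314×1130×ln(0.141) = -14000 J.
Q = ΔU + W = -14000 J.
Net over both steps: W = -9630 J, Q = 13600 J, ΔU = 23200 J.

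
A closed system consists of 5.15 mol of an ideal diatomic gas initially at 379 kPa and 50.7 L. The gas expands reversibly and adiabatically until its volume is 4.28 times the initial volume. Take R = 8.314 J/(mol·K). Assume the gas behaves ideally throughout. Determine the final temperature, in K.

T₁ = P₁V₁/(nR) = 379×50.7/(5.15×8.314) = 449 K.
Adiabatic: TV^(γ−1) = const ⇒ T₂ = 449×(0.234)^0.400 = 251 K; PV^γ = const ⇒ P₂ = 49.5 kPa.

251 K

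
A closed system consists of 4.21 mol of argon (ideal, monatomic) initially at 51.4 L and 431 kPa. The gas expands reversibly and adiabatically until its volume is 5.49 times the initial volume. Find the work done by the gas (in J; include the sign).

22600 J

T₁ = P₁V₁/(nR) = 431×51.4/(4.21×8.314) = 633 K.
Adiabatic: TV^(γ−1) = const ⇒ T₂ = 633×(0.182)^0.667 = 203 K; PV^γ = const ⇒ P₂ = 25.2 kPa.
ΔU = nCvΔT = 4.21×12.5×(203−633) = -22600 J.
Q = 0 for an adiabatic process, so W = −ΔU = 22600 J.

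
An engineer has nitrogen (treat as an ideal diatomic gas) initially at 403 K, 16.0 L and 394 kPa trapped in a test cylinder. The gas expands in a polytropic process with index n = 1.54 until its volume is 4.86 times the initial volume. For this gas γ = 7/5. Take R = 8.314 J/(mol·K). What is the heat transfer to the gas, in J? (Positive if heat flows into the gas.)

-2350 J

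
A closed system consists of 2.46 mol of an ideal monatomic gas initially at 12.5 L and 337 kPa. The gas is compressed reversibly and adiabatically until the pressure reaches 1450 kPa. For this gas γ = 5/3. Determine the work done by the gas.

-5010 J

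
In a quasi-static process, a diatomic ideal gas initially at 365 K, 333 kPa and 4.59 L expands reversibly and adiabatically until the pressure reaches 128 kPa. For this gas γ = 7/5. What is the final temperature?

278 K

Adiabatic: T₂/T₁ = (P₂/P₁)^((γ−1)/γ) ⇒ T₂ = 365×(0.384)^0.286 = 278 K; V₂ = 9.09 L.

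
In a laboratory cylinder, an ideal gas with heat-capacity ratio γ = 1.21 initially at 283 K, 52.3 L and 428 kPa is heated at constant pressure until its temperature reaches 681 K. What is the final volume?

126 L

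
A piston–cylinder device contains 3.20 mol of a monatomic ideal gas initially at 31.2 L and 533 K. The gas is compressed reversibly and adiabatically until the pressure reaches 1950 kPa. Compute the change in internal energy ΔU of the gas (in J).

P₁ = nRT₁/V₁ = 3.20×8.314×533/31.2 = 454 kPa.
Adiabatic: T₂/T₁ = (P₂/P₁)^((γ−1)/γ) ⇒ T₂ = 533×(4.29)^0.400 = 954 K; V₂ = 13.0 L.
For an ideal gas ΔU = nCvΔT with Cv = (3/2)R = 12.5 J/(mol·K).
ΔU = 3.20×12.5×(954−533) = 16800 J.

16800 J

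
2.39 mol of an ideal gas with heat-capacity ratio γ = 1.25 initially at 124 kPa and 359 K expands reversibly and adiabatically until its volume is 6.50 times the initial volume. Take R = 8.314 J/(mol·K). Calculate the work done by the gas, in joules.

V₁ = nRT₁/P₁ = 2.39×8.314×359/124 = 57.5 L.
Adiabatic: TV^(γ−1) = const ⇒ T₂ = 359×(0.154)^0.250 = 225 K; PV^γ = const ⇒ P₂ = 11.9 kPa.
ΔU = nCvΔT = 2.39×33.3×(225−359) = -10700 J.
Q = 0 for an adiabatic process, so W = −ΔU = 10700 J.

10700 J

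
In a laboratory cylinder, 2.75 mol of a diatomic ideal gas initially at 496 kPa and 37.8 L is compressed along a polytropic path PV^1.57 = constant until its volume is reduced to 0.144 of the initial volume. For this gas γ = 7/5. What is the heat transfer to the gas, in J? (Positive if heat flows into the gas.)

T₁ = P₁V₁/(nR) = 496×37.8/(2.75×8.314) = 820 K.
Polytropic n=1.57: T₂ = T₁(V₁/V₂)^(n−1) = 820×(6.94)^0.57 = 2470 K; P₂ = P₁(V₁/V₂)^n = 10400 kPa.
W = (P₁V₁−P₂V₂)/(n−1) = (496×37.8−10400×5.44)/0.57 = -66400 J.
ΔU = nCvΔT = 2.75×20.8×(2470−820) = 94600 J.
Q = ΔU + W = 28200 J.

28200 J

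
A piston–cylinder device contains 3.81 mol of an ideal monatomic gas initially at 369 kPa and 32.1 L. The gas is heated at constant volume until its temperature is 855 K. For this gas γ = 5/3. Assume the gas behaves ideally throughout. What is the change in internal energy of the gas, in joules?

22900 J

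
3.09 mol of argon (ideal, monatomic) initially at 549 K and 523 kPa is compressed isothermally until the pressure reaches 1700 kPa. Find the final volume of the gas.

V₁ = nRT₁/P₁ = 3.09×8.314×549/523 = 27.0 L.
Isothermal: T stays 549 K; PV = const ⇒ V₂ = 8.30 L, P₂ = 1700 kPa.

8.30 L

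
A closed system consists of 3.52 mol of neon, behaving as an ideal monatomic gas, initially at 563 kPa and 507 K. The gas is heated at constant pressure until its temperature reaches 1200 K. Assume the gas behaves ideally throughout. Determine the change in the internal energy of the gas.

V₁ = nRT₁/P₁ = 3.52×8.314×507/563 = 26.4 L.
Isobaric: P stays 563 kPa; V/T = const ⇒ T₂ = 1200 K, V₂ = 62.4 L.
For an ideal gas ΔU = nCvΔT with Cv = (3/2)R = 12.5 J/(mol·K).
ΔU = 3.52×12.5×(1200−507) = 30400 J.

30400 J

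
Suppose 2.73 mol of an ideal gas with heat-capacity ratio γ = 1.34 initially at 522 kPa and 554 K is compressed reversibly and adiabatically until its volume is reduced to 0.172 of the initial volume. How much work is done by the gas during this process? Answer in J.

-30300 J

V₁ = nRT₁/P₁ = 2.73×8.314×554/522 = 24.1 L.
Adiabatic: TV^(γ−1) = const ⇒ T₂ = 554×(5.81)^0.340 = 1010 K; PV^γ = const ⇒ P₂ = 5520 kPa.
ΔU = nCvΔT = 2.73×24.5×(1010−554) = 30300 J.
Q = 0 for an adiabatic process, so W = −ΔU = -30300 J.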